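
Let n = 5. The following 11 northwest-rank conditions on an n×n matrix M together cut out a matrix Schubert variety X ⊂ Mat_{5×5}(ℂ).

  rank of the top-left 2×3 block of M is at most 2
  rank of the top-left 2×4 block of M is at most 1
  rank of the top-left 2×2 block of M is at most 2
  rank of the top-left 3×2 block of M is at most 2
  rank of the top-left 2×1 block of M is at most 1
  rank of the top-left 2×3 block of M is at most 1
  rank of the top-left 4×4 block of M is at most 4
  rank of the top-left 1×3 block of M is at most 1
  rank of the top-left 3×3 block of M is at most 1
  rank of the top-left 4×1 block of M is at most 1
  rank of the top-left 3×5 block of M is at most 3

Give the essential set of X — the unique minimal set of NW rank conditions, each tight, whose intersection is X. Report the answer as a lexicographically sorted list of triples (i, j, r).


Rank table r_w(5×5) implied by the 11 constraints:

  1, 1, 1, 1, 1
  1, 1, 1, 1, 2
  1, 1, 1, 2, 3
  1, 2, 2, 3, 4
  1, 2, 3, 4, 5

so w = (1, 5, 4, 2, 3).

Fulton essential set (2 of the 5 Rothe cells):

[(2, 4, 1), (3, 3, 1)]


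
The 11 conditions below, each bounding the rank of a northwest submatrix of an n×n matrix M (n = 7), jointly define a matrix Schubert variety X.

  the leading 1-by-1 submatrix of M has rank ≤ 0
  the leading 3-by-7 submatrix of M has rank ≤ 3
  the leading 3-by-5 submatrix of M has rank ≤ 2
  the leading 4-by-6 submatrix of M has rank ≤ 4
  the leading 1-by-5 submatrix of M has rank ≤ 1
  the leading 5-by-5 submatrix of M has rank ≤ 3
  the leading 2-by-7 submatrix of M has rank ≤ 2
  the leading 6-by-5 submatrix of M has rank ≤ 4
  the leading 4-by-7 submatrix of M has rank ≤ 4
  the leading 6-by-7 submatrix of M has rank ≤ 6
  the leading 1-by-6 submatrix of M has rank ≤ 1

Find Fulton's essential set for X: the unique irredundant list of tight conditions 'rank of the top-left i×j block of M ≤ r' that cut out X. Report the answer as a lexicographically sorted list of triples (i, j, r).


Computing R[i][j] = min implied NW-rank bound (n=7, 11 conditions):

  i=1: 0 | 1 | 1 | 1 | 1 | 1 | 1
  i=2: 1 | 2 | 2 | 2 | 2 | 2 | 2
  i=3: 1 | 2 | 2 | 2 | 2 | 3 | 3
  i=4: 1 | 2 | 3 | 3 | 3 | 4 | 4
  i=5: 1 | 2 | 3 | 3 | 3 | 4 | 5
  i=6: 1 | 2 | 3 | 4 | 4 | 5 | 6
  i=7: 1 | 2 | 3 | 4 | 5 | 6 | 7

hence w(1..7) = (2, 1, 6, 3, 7, 4, 5).

D(w) has 6 cells with 3 SE-corners; essential set:

[(1, 1, 0), (3, 5, 2), (5, 5, 3)]


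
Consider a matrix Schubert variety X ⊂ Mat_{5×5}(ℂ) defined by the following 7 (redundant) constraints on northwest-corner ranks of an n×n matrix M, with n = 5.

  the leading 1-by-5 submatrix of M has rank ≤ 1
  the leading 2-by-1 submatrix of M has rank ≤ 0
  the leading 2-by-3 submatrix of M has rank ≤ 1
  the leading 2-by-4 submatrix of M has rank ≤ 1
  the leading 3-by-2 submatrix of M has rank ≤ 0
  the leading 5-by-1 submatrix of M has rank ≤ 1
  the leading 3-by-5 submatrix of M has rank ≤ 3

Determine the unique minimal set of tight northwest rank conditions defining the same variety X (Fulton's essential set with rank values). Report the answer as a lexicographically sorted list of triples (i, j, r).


Rank table r_w(5×5) implied by the 7 constraints:

  i=1: 0 0 1 1 1
  i=2: 0 0 1 1 2
  i=3: 0 0 1 2 3
  i=4: 1 1 2 3 4
  i=5: 1 2 3 4 5

reading off 1-entries of Δ²R: w = (3, 5, 4, 1, 2).

D(w) has 7 cells with 2 SE-corners; essential set:

[(2, 4, 1), (3, 2, 0)]


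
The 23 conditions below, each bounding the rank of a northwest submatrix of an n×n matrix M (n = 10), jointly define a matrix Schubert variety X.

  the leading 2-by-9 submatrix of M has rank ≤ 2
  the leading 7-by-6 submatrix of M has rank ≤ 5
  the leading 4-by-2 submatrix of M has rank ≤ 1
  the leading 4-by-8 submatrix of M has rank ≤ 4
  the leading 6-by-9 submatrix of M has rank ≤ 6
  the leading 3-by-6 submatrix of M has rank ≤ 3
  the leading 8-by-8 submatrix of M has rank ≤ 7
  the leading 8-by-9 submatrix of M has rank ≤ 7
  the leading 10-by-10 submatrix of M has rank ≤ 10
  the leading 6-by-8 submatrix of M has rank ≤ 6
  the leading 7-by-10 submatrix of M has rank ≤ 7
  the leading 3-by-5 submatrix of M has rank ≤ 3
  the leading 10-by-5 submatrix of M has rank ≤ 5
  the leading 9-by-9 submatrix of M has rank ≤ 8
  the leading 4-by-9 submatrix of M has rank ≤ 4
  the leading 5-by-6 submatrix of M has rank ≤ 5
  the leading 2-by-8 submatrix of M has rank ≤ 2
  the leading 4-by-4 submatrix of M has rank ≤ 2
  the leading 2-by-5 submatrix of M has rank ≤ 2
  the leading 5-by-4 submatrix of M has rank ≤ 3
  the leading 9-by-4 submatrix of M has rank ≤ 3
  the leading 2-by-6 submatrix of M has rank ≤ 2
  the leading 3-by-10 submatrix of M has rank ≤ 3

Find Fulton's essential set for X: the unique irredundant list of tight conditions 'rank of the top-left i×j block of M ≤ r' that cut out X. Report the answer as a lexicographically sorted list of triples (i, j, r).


Computing R[i][j] = min implied NW-rank bound (n=10, 23 conditions):

  i=1: 1 1 1 1 1 1 1 1 1 1
  i=2: 1 1 2 2 2 2 2 2 2 2
  i=3: 1 1 2 2 3 3 3 3 3 3
  i=4: 1 1 2 2 3 4 4 4 4 4
  i=5: 1 2 3 3 4 5 5 5 5 5
  i=6: 1 2 3 3 4 5 6 6 6 6
  i=7: 1 2 3 3 4 5 6 7 7 7
  i=8: 1 2 3 3 4 5 6 7 7 8
  i=9: 1 2 3 3 4 5 6 7 8 9
  i=10: 1 2 3 4 5 6 7 8 9 10

reading off 1-entries of Δ²R: w = (1, 3, 5, 6, 2, 7, 8, 10, 9, 4).

D(w) has 10 cells with 4 SE-corners; essential set:

[(4, 2, 1), (4, 4, 2), (8, 9, 7), (9, 4, 3)]


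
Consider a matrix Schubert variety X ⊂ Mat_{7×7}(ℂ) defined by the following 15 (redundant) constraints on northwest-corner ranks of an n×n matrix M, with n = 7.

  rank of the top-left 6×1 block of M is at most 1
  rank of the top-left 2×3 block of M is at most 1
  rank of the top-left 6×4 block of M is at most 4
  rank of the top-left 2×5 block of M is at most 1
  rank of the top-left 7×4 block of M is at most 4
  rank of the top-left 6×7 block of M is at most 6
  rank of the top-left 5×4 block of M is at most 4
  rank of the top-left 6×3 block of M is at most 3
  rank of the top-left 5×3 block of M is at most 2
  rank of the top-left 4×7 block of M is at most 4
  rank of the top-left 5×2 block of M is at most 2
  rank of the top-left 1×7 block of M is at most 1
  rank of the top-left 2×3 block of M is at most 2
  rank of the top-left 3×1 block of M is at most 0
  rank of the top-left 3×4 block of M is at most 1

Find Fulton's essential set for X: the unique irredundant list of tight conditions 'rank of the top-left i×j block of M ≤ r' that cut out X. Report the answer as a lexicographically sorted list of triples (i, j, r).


Propagating the 15 rank bounds to every northwest block:

  0  1  1  1  1  1  1
  0  1  1  1  1  2  2
  0  1  1  1  2  3  3
  1  2  2  2  3  4  4
  1  2  2  3  4  5  5
  1  2  3  4  5  6  6
  1  2  3  4  5  6  7

reading off 1-entries of Δ²R: w = (2, 6, 5, 1, 4, 3, 7).

Rothe diagram D(w) (9 cells), 4 SE-corners (essential conditions):

[(2, 5, 1), (3, 1, 0), (3, 4, 1), (5, 3, 2)]


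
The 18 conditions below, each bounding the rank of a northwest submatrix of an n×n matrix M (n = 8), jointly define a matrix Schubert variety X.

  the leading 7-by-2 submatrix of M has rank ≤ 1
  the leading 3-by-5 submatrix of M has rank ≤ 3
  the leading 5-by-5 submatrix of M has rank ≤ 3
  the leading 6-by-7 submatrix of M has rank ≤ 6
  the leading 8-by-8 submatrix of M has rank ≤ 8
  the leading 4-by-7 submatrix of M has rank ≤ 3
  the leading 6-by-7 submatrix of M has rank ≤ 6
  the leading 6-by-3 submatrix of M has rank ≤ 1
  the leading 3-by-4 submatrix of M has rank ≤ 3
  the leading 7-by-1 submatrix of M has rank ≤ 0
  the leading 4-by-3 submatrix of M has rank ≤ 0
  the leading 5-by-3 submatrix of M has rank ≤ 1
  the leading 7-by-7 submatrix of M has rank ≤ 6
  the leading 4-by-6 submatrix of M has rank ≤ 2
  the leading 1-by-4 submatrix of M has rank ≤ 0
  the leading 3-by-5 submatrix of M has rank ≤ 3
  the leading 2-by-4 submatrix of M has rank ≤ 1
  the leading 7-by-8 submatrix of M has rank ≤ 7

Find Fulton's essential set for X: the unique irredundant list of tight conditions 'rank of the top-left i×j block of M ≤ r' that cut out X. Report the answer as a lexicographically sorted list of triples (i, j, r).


Propagating the 18 rank bounds to every northwest block:

  0  0  0  0  1  1  1  1
  0  0  0  1  2  2  2  2
  0  0  0  1  2  2  3  3
  0  0  0  1  2  2  3  4
  0  1  1  2  3  3  4  5
  0  1  1  2  3  4  5  6
  0  1  2  3  4  5  6  7
  1  2  3  4  5  6  7  8

hence w(1..8) = (5, 4, 7, 8, 2, 6, 3, 1).

|D(w)|=19, |Ess(w)|=5:

[(1, 4, 0), (4, 3, 0), (4, 6, 2), (6, 3, 1), (7, 1, 0)]


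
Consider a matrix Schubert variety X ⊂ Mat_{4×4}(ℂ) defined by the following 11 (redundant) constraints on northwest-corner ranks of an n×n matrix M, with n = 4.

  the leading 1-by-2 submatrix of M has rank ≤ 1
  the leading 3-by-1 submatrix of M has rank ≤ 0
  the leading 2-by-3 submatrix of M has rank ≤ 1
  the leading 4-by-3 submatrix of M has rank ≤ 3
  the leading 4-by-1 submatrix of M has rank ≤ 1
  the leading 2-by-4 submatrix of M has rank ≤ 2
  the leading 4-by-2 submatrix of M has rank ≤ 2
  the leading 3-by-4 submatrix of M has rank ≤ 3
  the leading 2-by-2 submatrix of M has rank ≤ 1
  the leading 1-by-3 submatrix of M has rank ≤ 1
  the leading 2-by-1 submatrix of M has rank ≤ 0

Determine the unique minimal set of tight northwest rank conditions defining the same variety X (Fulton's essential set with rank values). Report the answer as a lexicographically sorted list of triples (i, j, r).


Rank table r_w(4×4) implied by the 11 constraints:

  R[1]: 0 1 1 1
  R[2]: 0 1 1 2
  R[3]: 0 1 2 3
  R[4]: 1 2 3 4

so w = (2, 4, 3, 1).

Rothe diagram D(w) (4 cells), 2 SE-corners (essential conditions):

[(2, 3, 1), (3, 1, 0)]


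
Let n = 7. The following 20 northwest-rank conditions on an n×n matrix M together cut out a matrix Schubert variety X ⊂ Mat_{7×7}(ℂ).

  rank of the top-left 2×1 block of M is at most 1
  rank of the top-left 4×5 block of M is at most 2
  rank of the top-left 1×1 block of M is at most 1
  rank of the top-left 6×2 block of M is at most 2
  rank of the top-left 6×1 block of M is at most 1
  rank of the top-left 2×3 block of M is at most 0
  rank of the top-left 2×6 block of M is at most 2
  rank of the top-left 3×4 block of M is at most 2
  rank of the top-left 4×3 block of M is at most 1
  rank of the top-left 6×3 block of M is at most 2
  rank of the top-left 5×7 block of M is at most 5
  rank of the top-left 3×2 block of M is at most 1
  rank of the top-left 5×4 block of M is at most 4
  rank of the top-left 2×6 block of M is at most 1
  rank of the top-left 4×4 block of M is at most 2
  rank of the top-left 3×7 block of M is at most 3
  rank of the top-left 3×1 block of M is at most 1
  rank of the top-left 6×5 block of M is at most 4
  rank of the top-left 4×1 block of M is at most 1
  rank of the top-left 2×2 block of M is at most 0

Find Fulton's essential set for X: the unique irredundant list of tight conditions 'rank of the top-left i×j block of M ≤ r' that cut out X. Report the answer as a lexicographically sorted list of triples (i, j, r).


Rank table r_w(7×7) implied by the 20 constraints:

  0, 0, 0, 1, 1, 1, 1
  0, 0, 0, 1, 1, 1, 2
  1, 1, 1, 2, 2, 2, 3
  1, 1, 1, 2, 2, 3, 4
  1, 2, 2, 3, 3, 4, 5
  1, 2, 2, 3, 4, 5, 6
  1, 2, 3, 4, 5, 6, 7

hence w(1..7) = (4, 7, 1, 6, 2, 5, 3).

Rothe diagram D(w) (12 cells), 5 SE-corners (essential conditions):

[(2, 3, 0), (2, 6, 1), (4, 3, 1), (4, 5, 2), (6, 3, 2)]


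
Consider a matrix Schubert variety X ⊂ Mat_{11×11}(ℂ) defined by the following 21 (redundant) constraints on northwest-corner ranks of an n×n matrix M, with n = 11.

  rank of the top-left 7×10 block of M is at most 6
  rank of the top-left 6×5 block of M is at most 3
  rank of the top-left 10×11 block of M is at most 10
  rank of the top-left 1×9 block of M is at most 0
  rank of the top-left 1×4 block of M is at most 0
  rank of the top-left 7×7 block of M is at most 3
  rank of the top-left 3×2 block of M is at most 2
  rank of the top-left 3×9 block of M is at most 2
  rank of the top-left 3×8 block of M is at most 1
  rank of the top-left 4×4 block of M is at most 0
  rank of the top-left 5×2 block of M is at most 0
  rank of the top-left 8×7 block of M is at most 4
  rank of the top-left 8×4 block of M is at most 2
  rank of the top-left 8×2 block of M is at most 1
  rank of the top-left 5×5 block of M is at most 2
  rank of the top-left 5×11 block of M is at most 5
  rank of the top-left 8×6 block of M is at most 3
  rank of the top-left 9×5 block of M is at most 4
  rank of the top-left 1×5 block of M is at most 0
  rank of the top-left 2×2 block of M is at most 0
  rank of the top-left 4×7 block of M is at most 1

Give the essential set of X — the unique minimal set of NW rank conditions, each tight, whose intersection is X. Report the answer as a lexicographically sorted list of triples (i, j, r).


Propagating the 21 rank bounds to every northwest block:

  i=1: 0  0  0  0  0  0  0  0  0  1  1
  i=2: 0  0  0  0  1  1  1  1  1  2  2
  i=3: 0  0  0  0  1  1  1  1  2  3  3
  i=4: 0  0  0  0  1  1  1  2  3  4  4
  i=5: 0  0  1  1  2  2  2  3  4  5  5
  i=6: 1  1  2  2  3  3  3  4  5  6  6
  i=7: 1  1  2  2  3  3  3  4  5  6  7
  i=8: 1  1  2  2  3  3  4  5  6  7  8
  i=9: 1  2  3  3  4  4  5  6  7  8  9
  i=10: 1  2  3  4  5  5  6  7  8  9  10
  i=11: 1  2  3  4  5  6  7  8  9  10  11

giving w = (10, 5, 9, 8, 3, 1, 11, 7, 2, 4, 6) via Δ²R.

Fulton essential set (9 of the 35 Rothe cells):

[(1, 9, 0), (3, 8, 1), (4, 4, 0), (4, 7, 1), (5, 2, 0), (7, 7, 3), (8, 2, 1), (8, 4, 2), (8, 6, 3)]


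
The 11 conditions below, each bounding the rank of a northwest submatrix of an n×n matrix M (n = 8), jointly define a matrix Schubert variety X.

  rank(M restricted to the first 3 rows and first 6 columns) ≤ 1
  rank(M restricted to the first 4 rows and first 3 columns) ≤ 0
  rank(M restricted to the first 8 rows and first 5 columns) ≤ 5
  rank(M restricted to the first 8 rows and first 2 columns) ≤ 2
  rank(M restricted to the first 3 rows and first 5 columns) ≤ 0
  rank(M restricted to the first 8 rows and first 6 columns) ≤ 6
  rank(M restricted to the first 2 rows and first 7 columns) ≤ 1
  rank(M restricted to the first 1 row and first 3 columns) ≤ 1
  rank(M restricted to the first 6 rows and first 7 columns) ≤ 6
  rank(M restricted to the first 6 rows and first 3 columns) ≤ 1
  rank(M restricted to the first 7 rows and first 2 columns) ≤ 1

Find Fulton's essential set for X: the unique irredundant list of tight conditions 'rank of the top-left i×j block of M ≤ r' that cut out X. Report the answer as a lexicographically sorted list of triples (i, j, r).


The tightest implied rank at each (i,j), from the 11 conditions:

  i=1: 0 0 0 0 0 1 1 1
  i=2: 0 0 0 0 0 1 1 2
  i=3: 0 0 0 0 0 1 2 3
  i=4: 0 0 0 1 1 2 3 4
  i=5: 1 1 1 2 2 3 4 5
  i=6: 1 1 1 2 3 4 5 6
  i=7: 1 1 2 3 4 5 6 7
  i=8: 1 2 3 4 5 6 7 8

reading off 1-entries of Δ²R: w = (6, 8, 7, 4, 1, 5, 3, 2).

5 SE-corners of the 22-cell Rothe diagram give Ess(w):

[(2, 7, 1), (3, 5, 0), (4, 3, 0), (6, 3, 1), (7, 2, 1)]


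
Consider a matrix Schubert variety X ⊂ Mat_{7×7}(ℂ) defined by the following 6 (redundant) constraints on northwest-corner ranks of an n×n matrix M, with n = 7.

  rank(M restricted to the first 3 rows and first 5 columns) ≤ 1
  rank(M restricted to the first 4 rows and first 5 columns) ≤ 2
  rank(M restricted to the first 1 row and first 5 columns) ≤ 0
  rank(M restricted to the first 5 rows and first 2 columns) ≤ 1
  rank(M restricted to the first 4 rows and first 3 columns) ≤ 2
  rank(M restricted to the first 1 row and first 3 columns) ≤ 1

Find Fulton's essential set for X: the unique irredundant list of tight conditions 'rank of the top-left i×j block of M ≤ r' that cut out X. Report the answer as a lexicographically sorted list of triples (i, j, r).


Propagating the 6 rank bounds to every northwest block:

  i=1: 0 0 0 0 0 1 1
  i=2: 1 1 1 1 1 2 2
  i=3: 1 1 1 1 1 2 3
  i=4: 1 1 2 2 2 3 4
  i=5: 1 1 2 3 3 4 5
  i=6: 1 2 3 4 4 5 6
  i=7: 1 2 3 4 5 6 7

giving w = (6, 1, 7, 3, 4, 2, 5) via Δ²R.

D(w) has 11 cells with 3 SE-corners; essential set:

[(1, 5, 0), (3, 5, 1), (5, 2, 1)]


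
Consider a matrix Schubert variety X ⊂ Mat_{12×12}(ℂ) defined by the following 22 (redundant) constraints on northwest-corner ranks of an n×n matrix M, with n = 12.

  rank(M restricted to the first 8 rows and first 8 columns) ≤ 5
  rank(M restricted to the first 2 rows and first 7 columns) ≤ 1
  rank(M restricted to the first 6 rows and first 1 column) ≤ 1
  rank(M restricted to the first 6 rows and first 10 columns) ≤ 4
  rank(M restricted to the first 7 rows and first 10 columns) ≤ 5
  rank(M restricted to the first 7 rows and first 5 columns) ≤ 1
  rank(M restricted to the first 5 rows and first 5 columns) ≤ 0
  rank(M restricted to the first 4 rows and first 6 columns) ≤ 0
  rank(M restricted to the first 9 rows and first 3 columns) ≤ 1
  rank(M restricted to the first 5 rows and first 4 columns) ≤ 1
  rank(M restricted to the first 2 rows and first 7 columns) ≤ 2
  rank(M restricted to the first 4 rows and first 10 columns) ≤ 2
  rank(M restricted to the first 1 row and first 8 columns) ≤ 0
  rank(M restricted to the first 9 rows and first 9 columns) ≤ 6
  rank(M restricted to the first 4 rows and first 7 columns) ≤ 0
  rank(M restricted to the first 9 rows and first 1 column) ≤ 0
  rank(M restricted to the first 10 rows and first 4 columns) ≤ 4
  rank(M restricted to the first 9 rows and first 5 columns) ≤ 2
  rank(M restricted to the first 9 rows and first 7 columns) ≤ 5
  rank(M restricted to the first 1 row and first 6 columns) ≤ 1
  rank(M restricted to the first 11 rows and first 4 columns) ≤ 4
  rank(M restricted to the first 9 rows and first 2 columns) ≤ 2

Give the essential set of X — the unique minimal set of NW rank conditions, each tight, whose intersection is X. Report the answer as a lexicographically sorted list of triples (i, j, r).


Propagating the 22 rank bounds to every northwest block:

  row 1: 0 | 0 | 0 | 0 | 0 | 0 | 0 | 0 | 1 | 1 | 1 | 1
  row 2: 0 | 0 | 0 | 0 | 0 | 0 | 0 | 1 | 2 | 2 | 2 | 2
  row 3: 0 | 0 | 0 | 0 | 0 | 0 | 0 | 1 | 2 | 2 | 3 | 3
  row 4: 0 | 0 | 0 | 0 | 0 | 0 | 0 | 1 | 2 | 2 | 3 | 4
  row 5: 0 | 0 | 0 | 0 | 0 | 1 | 1 | 2 | 3 | 3 | 4 | 5
  row 6: 0 | 1 | 1 | 1 | 1 | 2 | 2 | 3 | 4 | 4 | 5 | 6
  row 7: 0 | 1 | 1 | 1 | 1 | 2 | 3 | 4 | 5 | 5 | 6 | 7
  row 8: 0 | 1 | 1 | 2 | 2 | 3 | 4 | 5 | 6 | 6 | 7 | 8
  row 9: 0 | 1 | 1 | 2 | 2 | 3 | 4 | 5 | 6 | 7 | 8 | 9
  row 10: 1 | 2 | 2 | 3 | 3 | 4 | 5 | 6 | 7 | 8 | 9 | 10
  row 11: 1 | 2 | 3 | 4 | 4 | 5 | 6 | 7 | 8 | 9 | 10 | 11
  row 12: 1 | 2 | 3 | 4 | 5 | 6 | 7 | 8 | 9 | 10 | 11 | 12

so w = (9, 8, 11, 12, 6, 2, 7, 4, 10, 1, 3, 5).

Fulton essential set (8 of the 46 Rothe cells):

[(1, 8, 0), (4, 7, 0), (4, 10, 2), (5, 5, 0), (7, 5, 1), (9, 1, 0), (9, 3, 1), (9, 5, 2)]


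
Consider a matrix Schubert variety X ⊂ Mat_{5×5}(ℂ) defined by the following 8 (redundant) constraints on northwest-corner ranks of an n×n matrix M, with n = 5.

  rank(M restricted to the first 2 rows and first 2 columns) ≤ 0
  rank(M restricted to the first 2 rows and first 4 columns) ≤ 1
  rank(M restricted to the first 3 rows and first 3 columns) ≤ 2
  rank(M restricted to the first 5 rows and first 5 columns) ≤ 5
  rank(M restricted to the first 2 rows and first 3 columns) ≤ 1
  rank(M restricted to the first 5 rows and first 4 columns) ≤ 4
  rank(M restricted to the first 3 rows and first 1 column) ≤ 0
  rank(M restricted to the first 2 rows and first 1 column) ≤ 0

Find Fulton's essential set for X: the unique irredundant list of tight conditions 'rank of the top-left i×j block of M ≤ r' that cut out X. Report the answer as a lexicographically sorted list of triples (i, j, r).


Computing R[i][j] = min implied NW-rank bound (n=5, 8 conditions):

  R[1]: 0 | 0 | 1 | 1 | 1
  R[2]: 0 | 0 | 1 | 1 | 2
  R[3]: 0 | 1 | 2 | 2 | 3
  R[4]: 1 | 2 | 3 | 3 | 4
  R[5]: 1 | 2 | 3 | 4 | 5

second differences of R give the permutation w = (3, 5, 2, 1, 4).

D(w) has 6 cells with 3 SE-corners; essential set:

[(2, 2, 0), (2, 4, 1), (3, 1, 0)]


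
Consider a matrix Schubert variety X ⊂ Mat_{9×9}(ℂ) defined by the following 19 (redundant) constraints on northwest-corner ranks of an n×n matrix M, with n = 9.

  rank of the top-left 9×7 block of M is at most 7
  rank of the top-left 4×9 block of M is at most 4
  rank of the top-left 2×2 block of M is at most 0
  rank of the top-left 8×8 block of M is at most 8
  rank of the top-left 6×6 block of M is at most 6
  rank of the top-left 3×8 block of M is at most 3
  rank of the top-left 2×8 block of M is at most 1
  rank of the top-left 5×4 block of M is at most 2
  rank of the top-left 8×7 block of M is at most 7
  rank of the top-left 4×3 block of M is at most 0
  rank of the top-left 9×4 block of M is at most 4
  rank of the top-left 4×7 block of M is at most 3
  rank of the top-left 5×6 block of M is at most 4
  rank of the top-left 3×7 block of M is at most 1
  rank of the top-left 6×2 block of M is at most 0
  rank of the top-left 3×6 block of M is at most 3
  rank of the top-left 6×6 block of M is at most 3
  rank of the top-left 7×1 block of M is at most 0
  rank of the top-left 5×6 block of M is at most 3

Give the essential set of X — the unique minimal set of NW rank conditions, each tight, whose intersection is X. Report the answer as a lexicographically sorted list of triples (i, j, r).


Recovering R(i,j) via the rank-extension bound from the 19 conditions:

  R[1]: 0  0  0  1  1  1  1  1  1
  R[2]: 0  0  0  1  1  1  1  1  2
  R[3]: 0  0  0  1  1  1  1  2  3
  R[4]: 0  0  0  1  2  2  2  3  4
  R[5]: 0  0  1  2  3  3  3  4  5
  R[6]: 0  0  1  2  3  3  4  5  6
  R[7]: 0  1  2  3  4  4  5  6  7
  R[8]: 1  2  3  4  5  5  6  7  8
  R[9]: 1  2  3  4  5  6  7  8  9

so w = (4, 9, 8, 5, 3, 7, 2, 1, 6).

Fulton essential set (6 of the 25 Rothe cells):

[(2, 8, 1), (3, 7, 1), (4, 3, 0), (6, 2, 0), (6, 6, 3), (7, 1, 0)]


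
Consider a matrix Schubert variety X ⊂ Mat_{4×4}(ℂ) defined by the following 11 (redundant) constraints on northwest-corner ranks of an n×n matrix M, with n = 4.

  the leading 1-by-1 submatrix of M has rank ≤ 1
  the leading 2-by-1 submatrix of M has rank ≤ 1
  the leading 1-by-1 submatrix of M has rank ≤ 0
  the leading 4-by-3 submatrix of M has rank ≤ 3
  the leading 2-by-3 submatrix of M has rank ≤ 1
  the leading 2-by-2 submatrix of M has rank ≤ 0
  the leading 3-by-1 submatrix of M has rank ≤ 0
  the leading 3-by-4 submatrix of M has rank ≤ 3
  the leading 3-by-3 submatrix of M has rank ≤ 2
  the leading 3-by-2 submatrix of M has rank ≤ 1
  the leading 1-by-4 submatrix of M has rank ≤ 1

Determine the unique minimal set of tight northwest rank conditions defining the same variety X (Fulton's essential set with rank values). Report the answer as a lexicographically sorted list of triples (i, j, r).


Rank table r_w(4×4) implied by the 11 constraints:

  i=1: 0 | 0 | 1 | 1
  i=2: 0 | 0 | 1 | 2
  i=3: 0 | 1 | 2 | 3
  i=4: 1 | 2 | 3 | 4

hence w(1..4) = (3, 4, 2, 1).

Rothe diagram D(w) (5 cells), 2 SE-corners (essential conditions):

[(2, 2, 0), (3, 1, 0)]


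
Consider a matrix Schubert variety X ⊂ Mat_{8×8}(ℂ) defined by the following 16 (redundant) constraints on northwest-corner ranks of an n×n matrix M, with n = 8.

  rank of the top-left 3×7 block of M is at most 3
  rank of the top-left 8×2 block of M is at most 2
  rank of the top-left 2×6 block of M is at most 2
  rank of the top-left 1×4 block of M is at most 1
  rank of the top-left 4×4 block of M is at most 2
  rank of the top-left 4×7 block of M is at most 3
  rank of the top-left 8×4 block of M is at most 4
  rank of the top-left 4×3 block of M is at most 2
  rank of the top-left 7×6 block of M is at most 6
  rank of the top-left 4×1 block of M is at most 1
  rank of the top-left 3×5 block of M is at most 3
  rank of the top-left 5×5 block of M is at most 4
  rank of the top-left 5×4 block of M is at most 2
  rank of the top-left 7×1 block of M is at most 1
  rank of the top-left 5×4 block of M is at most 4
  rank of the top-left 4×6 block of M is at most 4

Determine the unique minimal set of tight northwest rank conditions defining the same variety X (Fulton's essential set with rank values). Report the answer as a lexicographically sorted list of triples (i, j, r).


Computing R[i][j] = min implied NW-rank bound (n=8, 16 conditions):

  1  1  1  1  1  1  1  1
  1  2  2  2  2  2  2  2
  1  2  2  2  3  3  3  3
  1  2  2  2  3  3  3  4
  1  2  2  2  3  4  4  5
  1  2  3  3  4  5  5  6
  1  2  3  4  5  6  6  7
  1  2  3  4  5  6  7  8

so w = (1, 2, 5, 8, 6, 3, 4, 7).

ℓ(w)=8; the 2 essential cells (i,j,r):

[(4, 7, 3), (5, 4, 2)]


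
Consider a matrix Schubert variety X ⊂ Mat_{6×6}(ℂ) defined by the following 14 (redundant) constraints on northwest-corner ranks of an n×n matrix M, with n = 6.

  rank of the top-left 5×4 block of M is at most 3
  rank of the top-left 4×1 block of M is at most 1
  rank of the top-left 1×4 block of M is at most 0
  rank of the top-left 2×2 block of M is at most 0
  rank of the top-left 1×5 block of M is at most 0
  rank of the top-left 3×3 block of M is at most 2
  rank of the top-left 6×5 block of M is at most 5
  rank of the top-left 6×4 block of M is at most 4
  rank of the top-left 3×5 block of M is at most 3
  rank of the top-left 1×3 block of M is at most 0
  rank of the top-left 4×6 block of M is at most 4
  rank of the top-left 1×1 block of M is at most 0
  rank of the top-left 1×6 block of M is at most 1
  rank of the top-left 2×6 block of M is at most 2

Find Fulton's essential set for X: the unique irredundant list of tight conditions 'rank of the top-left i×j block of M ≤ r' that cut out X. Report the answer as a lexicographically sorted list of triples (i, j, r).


Recovering R(i,j) via the rank-extension bound from the 14 conditions:

  0  0  0  0  0  1
  0  0  1  1  1  2
  1  1  2  2  2  3
  1  2  3  3  3  4
  1  2  3  3  4  5
  1  2  3  4  5  6

hence w(1..6) = (6, 3, 1, 2, 5, 4).

Rothe diagram D(w) (8 cells), 3 SE-corners (essential conditions):

[(1, 5, 0), (2, 2, 0), (5, 4, 3)]


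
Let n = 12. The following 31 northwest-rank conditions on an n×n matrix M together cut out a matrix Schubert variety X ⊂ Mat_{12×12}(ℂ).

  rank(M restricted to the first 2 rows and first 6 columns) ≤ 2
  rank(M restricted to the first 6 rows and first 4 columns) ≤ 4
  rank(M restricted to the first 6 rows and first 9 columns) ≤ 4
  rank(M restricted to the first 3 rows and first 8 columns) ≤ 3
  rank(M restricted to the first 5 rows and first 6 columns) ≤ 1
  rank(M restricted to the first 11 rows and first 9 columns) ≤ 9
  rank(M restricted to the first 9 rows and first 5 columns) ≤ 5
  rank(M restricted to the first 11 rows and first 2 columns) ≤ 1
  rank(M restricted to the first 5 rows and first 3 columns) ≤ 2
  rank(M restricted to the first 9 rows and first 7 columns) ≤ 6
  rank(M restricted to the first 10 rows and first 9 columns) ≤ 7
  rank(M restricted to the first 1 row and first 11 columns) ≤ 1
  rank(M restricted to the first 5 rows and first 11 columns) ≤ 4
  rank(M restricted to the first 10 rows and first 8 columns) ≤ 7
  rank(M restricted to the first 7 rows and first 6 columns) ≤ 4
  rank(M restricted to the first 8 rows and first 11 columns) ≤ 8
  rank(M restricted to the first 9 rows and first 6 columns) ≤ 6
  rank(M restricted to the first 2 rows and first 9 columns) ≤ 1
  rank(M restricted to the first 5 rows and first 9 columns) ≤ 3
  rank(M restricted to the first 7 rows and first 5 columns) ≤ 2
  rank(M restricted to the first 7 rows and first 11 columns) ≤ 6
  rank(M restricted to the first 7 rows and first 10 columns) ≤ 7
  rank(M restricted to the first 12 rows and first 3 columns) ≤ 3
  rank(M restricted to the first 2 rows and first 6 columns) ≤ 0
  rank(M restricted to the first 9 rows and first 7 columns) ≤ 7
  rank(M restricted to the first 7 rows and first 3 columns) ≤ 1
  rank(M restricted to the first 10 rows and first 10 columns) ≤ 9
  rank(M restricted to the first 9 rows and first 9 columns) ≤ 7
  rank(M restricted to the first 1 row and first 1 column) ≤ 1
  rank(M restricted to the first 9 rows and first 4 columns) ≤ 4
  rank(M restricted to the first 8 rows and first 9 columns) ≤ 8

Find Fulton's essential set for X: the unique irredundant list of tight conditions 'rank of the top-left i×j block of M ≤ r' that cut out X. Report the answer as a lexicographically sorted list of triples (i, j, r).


Propagating the 31 rank bounds to every northwest block:

  row 1: 0 | 0 | 0 | 0 | 0 | 0 | 1 | 1 | 1 | 1 | 1 | 1
  row 2: 0 | 0 | 0 | 0 | 0 | 0 | 1 | 1 | 1 | 2 | 2 | 2
  row 3: 1 | 1 | 1 | 1 | 1 | 1 | 2 | 2 | 2 | 3 | 3 | 3
  row 4: 1 | 1 | 1 | 1 | 1 | 1 | 2 | 3 | 3 | 4 | 4 | 4
  row 5: 1 | 1 | 1 | 1 | 1 | 1 | 2 | 3 | 3 | 4 | 4 | 5
  row 6: 1 | 1 | 1 | 2 | 2 | 2 | 3 | 4 | 4 | 5 | 5 | 6
  row 7: 1 | 1 | 1 | 2 | 2 | 3 | 4 | 5 | 5 | 6 | 6 | 7
  row 8: 1 | 1 | 2 | 3 | 3 | 4 | 5 | 6 | 6 | 7 | 7 | 8
  row 9: 1 | 1 | 2 | 3 | 4 | 5 | 6 | 7 | 7 | 8 | 8 | 9
  row 10: 1 | 1 | 2 | 3 | 4 | 5 | 6 | 7 | 7 | 8 | 9 | 10
  row 11: 1 | 1 | 2 | 3 | 4 | 5 | 6 | 7 | 8 | 9 | 10 | 11
  row 12: 1 | 2 | 3 | 4 | 5 | 6 | 7 | 8 | 9 | 10 | 11 | 12

giving w = (7, 10, 1, 8, 12, 4, 6, 3, 5, 11, 9, 2) via Δ²R.

|D(w)|=36, |Ess(w)|=9:

[(2, 6, 0), (2, 9, 1), (5, 6, 1), (5, 9, 3), (5, 11, 4), (7, 3, 1), (7, 5, 2), (10, 9, 7), (11, 2, 1)]


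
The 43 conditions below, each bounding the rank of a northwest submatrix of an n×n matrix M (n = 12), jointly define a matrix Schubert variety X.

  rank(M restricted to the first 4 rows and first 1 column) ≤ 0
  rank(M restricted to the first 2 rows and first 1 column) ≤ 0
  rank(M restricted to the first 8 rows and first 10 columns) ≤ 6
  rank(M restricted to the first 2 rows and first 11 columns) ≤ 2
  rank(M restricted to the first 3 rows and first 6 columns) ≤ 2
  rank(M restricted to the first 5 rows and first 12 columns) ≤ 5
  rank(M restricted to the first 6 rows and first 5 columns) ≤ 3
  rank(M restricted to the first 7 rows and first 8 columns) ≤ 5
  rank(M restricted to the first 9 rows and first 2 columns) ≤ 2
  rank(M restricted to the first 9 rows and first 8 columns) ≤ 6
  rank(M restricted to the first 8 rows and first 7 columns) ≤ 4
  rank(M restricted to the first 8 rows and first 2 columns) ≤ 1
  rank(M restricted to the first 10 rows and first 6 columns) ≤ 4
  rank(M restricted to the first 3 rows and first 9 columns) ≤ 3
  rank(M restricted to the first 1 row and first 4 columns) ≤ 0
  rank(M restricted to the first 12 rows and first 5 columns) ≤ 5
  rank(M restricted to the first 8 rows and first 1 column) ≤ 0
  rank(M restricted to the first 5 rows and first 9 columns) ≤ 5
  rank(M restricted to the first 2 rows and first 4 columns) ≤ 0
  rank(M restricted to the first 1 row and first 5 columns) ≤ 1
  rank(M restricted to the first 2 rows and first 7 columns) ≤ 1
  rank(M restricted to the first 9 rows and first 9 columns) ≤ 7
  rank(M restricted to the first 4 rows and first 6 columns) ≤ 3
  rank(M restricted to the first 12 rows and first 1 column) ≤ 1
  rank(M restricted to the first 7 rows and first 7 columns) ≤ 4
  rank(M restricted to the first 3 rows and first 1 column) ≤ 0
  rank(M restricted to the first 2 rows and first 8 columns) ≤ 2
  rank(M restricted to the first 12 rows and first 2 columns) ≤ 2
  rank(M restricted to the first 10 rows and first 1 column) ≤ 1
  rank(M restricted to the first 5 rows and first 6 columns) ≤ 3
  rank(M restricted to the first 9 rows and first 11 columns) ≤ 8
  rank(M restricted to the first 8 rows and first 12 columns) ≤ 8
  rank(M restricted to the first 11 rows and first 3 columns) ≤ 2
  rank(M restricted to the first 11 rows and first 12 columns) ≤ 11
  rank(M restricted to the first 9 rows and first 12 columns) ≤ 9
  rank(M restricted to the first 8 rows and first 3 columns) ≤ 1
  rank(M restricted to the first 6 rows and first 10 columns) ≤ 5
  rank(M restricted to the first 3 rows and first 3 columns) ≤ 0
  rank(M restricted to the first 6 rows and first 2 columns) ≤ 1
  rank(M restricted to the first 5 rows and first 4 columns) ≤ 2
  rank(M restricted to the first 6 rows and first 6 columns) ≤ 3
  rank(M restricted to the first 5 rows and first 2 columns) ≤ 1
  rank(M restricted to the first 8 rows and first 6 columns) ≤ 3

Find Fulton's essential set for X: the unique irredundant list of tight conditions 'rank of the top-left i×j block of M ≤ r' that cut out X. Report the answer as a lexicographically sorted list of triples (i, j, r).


Rank table r_w(12×12) implied by the 43 constraints:

  0 | 0 | 0 | 0 | 1 | 1 | 1 | 1 | 1 | 1 | 1 | 1
  0 | 0 | 0 | 0 | 1 | 1 | 1 | 2 | 2 | 2 | 2 | 2
  0 | 0 | 0 | 1 | 2 | 2 | 2 | 3 | 3 | 3 | 3 | 3
  0 | 1 | 1 | 2 | 3 | 3 | 3 | 4 | 4 | 4 | 4 | 4
  0 | 1 | 1 | 2 | 3 | 3 | 4 | 5 | 5 | 5 | 5 | 5
  0 | 1 | 1 | 2 | 3 | 3 | 4 | 5 | 5 | 5 | 6 | 6
  0 | 1 | 1 | 2 | 3 | 3 | 4 | 5 | 6 | 6 | 7 | 7
  0 | 1 | 1 | 2 | 3 | 3 | 4 | 5 | 6 | 6 | 7 | 8
  1 | 2 | 2 | 3 | 4 | 4 | 5 | 6 | 7 | 7 | 8 | 9
  1 | 2 | 2 | 3 | 4 | 4 | 5 | 6 | 7 | 8 | 9 | 10
  1 | 2 | 2 | 3 | 4 | 5 | 6 | 7 | 8 | 9 | 10 | 11
  1 | 2 | 3 | 4 | 5 | 6 | 7 | 8 | 9 | 10 | 11 | 12

giving w = (5, 8, 4, 2, 7, 11, 9, 12, 1, 10, 6, 3) via Δ²R.

D(w) has 32 cells with 10 SE-corners; essential set:

[(2, 4, 0), (2, 7, 1), (3, 3, 0), (6, 10, 5), (8, 1, 0), (8, 3, 1), (8, 6, 3), (8, 10, 6), (10, 6, 4), (11, 3, 2)]


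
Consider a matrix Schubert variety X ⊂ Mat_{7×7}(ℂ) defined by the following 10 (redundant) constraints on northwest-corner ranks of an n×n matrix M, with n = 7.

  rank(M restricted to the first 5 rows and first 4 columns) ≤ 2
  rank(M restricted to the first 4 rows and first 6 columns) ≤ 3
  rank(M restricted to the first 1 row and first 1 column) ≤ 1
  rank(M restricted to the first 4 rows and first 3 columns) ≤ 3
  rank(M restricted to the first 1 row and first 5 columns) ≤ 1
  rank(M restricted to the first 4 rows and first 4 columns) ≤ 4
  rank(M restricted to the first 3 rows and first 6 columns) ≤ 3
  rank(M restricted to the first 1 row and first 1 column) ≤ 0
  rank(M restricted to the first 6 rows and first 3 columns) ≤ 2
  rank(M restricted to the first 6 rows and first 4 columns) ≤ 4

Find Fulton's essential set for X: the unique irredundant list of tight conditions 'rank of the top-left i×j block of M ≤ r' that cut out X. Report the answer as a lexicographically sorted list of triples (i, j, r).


Recovering R(i,j) via the rank-extension bound from the 10 conditions:

  row 1: 0 | 1 | 1 | 1 | 1 | 1 | 1
  row 2: 1 | 2 | 2 | 2 | 2 | 2 | 2
  row 3: 1 | 2 | 2 | 2 | 3 | 3 | 3
  row 4: 1 | 2 | 2 | 2 | 3 | 3 | 4
  row 5: 1 | 2 | 2 | 2 | 3 | 4 | 5
  row 6: 1 | 2 | 2 | 3 | 4 | 5 | 6
  row 7: 1 | 2 | 3 | 4 | 5 | 6 | 7

reading off 1-entries of Δ²R: w = (2, 1, 5, 7, 6, 4, 3).

|D(w)|=9, |Ess(w)|=4:

[(1, 1, 0), (4, 6, 3), (5, 4, 2), (6, 3, 2)]


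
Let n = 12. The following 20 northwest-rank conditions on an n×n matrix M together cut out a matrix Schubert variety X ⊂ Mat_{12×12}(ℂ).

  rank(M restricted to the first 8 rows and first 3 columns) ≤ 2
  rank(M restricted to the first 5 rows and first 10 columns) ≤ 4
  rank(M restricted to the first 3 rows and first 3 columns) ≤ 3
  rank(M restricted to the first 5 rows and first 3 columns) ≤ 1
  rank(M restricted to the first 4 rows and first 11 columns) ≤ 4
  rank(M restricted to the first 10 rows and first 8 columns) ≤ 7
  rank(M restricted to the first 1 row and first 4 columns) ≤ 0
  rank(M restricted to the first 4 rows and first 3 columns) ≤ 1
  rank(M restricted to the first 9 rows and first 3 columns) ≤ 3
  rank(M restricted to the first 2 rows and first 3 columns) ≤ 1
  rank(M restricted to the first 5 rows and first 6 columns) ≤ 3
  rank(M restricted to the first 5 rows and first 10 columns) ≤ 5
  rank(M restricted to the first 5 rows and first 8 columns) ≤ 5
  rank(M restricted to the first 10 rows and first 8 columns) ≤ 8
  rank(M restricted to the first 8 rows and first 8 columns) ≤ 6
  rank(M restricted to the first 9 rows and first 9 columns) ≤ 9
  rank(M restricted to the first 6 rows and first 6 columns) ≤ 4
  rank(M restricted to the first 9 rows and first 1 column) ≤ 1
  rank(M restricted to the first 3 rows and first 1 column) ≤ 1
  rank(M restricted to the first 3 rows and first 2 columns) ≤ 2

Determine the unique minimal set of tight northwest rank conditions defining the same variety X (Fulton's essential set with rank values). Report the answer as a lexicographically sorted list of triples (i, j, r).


Computing R[i][j] = min implied NW-rank bound (n=12, 20 conditions):

  i=1: 0 0 0 0 1 1 1 1 1 1 1 1
  i=2: 1 1 1 1 2 2 2 2 2 2 2 2
  i=3: 1 1 1 2 3 3 3 3 3 3 3 3
  i=4: 1 1 1 2 3 3 4 4 4 4 4 4
  i=5: 1 1 1 2 3 3 4 4 4 4 5 5
  i=6: 1 2 2 3 4 4 5 5 5 5 6 6
  i=7: 1 2 2 3 4 5 6 6 6 6 7 7
  i=8: 1 2 2 3 4 5 6 6 7 7 8 8
  i=9: 1 2 3 4 5 6 7 7 8 8 9 9
  i=10: 1 2 3 4 5 6 7 7 8 9 10 10
  i=11: 1 2 3 4 5 6 7 8 9 10 11 11
  i=12: 1 2 3 4 5 6 7 8 9 10 11 12

so w = (5, 1, 4, 7, 11, 2, 6, 9, 3, 10, 8, 12).

7 SE-corners of the 19-cell Rothe diagram give Ess(w):

[(1, 4, 0), (5, 3, 1), (5, 6, 3), (5, 10, 4), (8, 3, 2), (8, 8, 6), (10, 8, 7)]


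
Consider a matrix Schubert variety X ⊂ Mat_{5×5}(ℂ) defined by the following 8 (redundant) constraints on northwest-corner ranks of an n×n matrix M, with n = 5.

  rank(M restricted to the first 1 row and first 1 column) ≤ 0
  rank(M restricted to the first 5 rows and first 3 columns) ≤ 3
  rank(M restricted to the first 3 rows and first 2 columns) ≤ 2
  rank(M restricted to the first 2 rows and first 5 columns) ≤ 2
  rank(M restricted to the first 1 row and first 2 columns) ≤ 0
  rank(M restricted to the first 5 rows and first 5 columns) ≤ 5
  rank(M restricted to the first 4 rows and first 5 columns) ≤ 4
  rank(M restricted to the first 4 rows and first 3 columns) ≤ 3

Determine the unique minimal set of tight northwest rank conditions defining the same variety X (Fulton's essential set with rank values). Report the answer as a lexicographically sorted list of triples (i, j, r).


Propagating the 8 rank bounds to every northwest block:

  row 1: 0 0 1 1 1
  row 2: 1 1 2 2 2
  row 3: 1 2 3 3 3
  row 4: 1 2 3 4 4
  row 5: 1 2 3 4 5

so w = (3, 1, 2, 4, 5).

Rothe diagram D(w) (2 cells), 1 SE-corner (essential condition):

[(1, 2, 0)]


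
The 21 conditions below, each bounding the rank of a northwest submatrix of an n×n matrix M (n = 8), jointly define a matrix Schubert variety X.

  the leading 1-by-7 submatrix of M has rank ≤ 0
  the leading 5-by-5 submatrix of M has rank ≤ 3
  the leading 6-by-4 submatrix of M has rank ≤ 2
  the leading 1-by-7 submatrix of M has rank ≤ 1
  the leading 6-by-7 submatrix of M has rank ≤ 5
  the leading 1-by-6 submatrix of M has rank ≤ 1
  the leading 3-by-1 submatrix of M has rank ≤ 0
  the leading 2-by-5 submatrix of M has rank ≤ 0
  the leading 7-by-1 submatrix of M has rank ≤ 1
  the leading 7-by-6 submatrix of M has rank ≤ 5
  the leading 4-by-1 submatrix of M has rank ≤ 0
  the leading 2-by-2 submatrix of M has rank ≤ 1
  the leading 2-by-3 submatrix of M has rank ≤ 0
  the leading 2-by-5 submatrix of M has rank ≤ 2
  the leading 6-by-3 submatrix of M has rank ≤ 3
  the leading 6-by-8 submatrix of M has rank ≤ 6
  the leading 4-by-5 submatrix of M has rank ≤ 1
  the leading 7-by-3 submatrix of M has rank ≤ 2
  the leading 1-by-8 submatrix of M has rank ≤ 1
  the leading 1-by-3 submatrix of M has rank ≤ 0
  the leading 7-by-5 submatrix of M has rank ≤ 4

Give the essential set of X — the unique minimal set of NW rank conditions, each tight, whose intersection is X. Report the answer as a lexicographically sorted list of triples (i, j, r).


Computing R[i][j] = min implied NW-rank bound (n=8, 21 conditions):

  0 | 0 | 0 | 0 | 0 | 0 | 0 | 1
  0 | 0 | 0 | 0 | 0 | 1 | 1 | 2
  0 | 1 | 1 | 1 | 1 | 2 | 2 | 3
  0 | 1 | 1 | 1 | 1 | 2 | 3 | 4
  1 | 2 | 2 | 2 | 2 | 3 | 4 | 5
  1 | 2 | 2 | 2 | 3 | 4 | 5 | 6
  1 | 2 | 2 | 3 | 4 | 5 | 6 | 7
  1 | 2 | 3 | 4 | 5 | 6 | 7 | 8

reading off 1-entries of Δ²R: w = (8, 6, 2, 7, 1, 5, 4, 3).

ℓ(w)=20; the 6 essential cells (i,j,r):

[(1, 7, 0), (2, 5, 0), (4, 1, 0), (4, 5, 1), (6, 4, 2), (7, 3, 2)]
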